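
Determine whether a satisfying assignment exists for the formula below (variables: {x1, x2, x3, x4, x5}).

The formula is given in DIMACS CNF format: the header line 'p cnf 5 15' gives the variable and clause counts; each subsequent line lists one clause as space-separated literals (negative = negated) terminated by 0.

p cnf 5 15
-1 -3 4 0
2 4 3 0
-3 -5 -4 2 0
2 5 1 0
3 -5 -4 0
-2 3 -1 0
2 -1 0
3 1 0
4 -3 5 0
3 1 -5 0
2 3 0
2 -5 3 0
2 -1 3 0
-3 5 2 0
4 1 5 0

Case x2 = True:
Case x3 = True:
Case x1 = False:
Case x4 = True:
Every clause is now satisfied; x5 is unconstrained.
A satisfying assignment: x1: False,  x2: True,  x3: True,  x4: True,  x5: False.

Yes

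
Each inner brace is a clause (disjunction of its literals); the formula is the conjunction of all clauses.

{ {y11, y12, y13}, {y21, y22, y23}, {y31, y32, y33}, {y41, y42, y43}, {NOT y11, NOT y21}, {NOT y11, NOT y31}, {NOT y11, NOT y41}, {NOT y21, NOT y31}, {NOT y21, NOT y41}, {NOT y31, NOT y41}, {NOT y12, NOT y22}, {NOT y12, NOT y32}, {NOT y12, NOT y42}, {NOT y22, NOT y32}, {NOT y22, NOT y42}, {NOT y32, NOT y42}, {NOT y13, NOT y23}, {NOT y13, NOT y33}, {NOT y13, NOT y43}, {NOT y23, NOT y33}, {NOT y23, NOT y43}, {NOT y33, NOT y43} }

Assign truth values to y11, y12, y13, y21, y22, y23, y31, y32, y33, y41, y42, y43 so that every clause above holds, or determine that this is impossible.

UNSATISFIABLE

Suppose y11 = false.
Suppose y12 = true.
The clause (NOT y22) is unit, so y22 = false.
The clause (NOT y32) is unit, so y32 = false.
The clause (NOT y42) is unit, so y42 = false.
Suppose y21 = true.
The clause (NOT y31) is unit, so y31 = false.
The clause (y33) is unit, so y33 = true.
The clause (NOT y41) is unit, so y41 = false.
The clause (y43) is unit, so y43 = true.
That conflicts with the unit clause (NOT y43).
Backtrack on y21: now try y21 = false.
The clause (y23) is unit, so y23 = true.
The clause (NOT y13) is unit, so y13 = false.
The clause (NOT y33) is unit, so y33 = false.
The clause (y31) is unit, so y31 = true.
The clause (NOT y41) is unit, so y41 = false.
The clause (y43) is unit, so y43 = true.
That conflicts with the unit clause (NOT y43).
Both values of y21 lead to a conflict.
Backtrack on y12: now try y12 = false.
The clause (y13) is unit, so y13 = true.
The clause (NOT y23) is unit, so y23 = false.
The clause (NOT y33) is unit, so y33 = false.
The clause (NOT y43) is unit, so y43 = false.
Suppose y21 = true.
The clause (NOT y31) is unit, so y31 = false.
The clause (y32) is unit, so y32 = true.
The clause (NOT y41) is unit, so y41 = false.
The clause (y42) is unit, so y42 = true.
That conflicts with the unit clause (NOT y42).
Backtrack on y21: now try y21 = false.
The clause (y22) is unit, so y22 = true.
The clause (NOT y32) is unit, so y32 = false.
The clause (y31) is unit, so y31 = true.
The clause (NOT y41) is unit, so y41 = false.
The clause (y42) is unit, so y42 = true.
That conflicts with the unit clause (NOT y42).
Both values of y21 lead to a conflict.
Both values of y12 lead to a conflict.
Backtrack on y11: now try y11 = true.
The clause (NOT y21) is unit, so y21 = false.
The clause (NOT y31) is unit, so y31 = false.
The clause (NOT y41) is unit, so y41 = false.
Suppose y22 = true.
The clause (NOT y12) is unit, so y12 = false.
The clause (NOT y32) is unit, so y32 = false.
The clause (y33) is unit, so y33 = true.
The clause (NOT y42) is unit, so y42 = false.
The clause (y43) is unit, so y43 = true.
That conflicts with the unit clause (NOT y43).
Backtrack on y22: now try y22 = false.
The clause (y23) is unit, so y23 = true.
The clause (NOT y13) is unit, so y13 = false.
The clause (NOT y33) is unit, so y33 = false.
The clause (y32) is unit, so y32 = true.
The clause (NOT y12) is unit, so y12 = false.
The clause (NOT y42) is unit, so y42 = false.
The clause (y43) is unit, so y43 = true.
That conflicts with the unit clause (NOT y43).
Both values of y22 lead to a conflict.
Both values of y11 lead to a conflict.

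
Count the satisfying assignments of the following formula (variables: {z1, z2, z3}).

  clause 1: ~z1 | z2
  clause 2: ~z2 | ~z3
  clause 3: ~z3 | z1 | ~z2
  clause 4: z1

There are 2^3 = 8 truth assignments over (z1, z2, z3).
Check each against the 4 clauses (columns in the order z1, z2, z3):
  F F F  ✗ fails (z1)
  F F T  ✗ fails (z1)
  F T F  ✗ fails (z1)
  F T T  ✗ fails (~z2 | ~z3)
  T F F  ✗ fails (~z1 | z2)
  T F T  ✗ fails (~z1 | z2)
  T T F  ✓ satisfies all
  T T T  ✗ fails (~z2 | ~z3)
1 of the 8 rows is a model.

1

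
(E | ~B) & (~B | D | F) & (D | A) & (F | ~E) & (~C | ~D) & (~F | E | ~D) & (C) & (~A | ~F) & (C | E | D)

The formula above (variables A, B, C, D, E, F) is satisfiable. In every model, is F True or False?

False

Suppose F = 1.
(C) alone gives C = 1.
(~D) alone gives D = 0.
(A) alone gives A = 1.
Now (~A) is unsatisfied and unit — conflict.
So every satisfying assignment has F = False.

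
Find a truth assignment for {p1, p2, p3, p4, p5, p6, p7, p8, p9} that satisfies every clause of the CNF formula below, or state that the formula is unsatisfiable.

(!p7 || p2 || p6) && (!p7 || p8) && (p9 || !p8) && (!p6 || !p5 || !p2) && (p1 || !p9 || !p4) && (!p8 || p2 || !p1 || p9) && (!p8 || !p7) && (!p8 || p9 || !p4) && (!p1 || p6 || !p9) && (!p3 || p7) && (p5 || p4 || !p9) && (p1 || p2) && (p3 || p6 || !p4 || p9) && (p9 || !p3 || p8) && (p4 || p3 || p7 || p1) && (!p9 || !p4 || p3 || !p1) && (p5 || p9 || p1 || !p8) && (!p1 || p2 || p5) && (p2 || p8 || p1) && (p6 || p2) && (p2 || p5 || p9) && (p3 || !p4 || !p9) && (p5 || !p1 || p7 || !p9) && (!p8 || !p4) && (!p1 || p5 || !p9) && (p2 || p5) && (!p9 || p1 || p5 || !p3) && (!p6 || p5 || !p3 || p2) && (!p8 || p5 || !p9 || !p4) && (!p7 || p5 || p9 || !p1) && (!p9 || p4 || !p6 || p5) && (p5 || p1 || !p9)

Case p7 = false:
From the singleton clause (!p3), p3 = false.
Case p9 = false:
From the singleton clause (!p8), p8 = false.
Case p1 = true:
Case p6 = false:
From the singleton clause (!p4), p4 = false.
From the singleton clause (p2), p2 = true.
All clauses hold; p5 can take either value.

p1 ↦ true, p2 ↦ true, p3 ↦ false, p4 ↦ false, p5 ↦ true, p6 ↦ false, p7 ↦ false, p8 ↦ false, p9 ↦ false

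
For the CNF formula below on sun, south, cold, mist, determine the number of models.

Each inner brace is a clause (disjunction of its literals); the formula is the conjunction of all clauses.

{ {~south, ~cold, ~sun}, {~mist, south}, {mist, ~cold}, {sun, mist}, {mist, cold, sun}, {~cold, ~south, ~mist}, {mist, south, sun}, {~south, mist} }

There are 2^4 = 16 truth assignments over (sun, south, cold, mist).
Check each against the 8 clauses (columns in the order sun, south, cold, mist):
  F F F F  ✗ fails (sun | mist)
  F F F T  ✗ fails (~mist | south)
  F F T F  ✗ fails (mist | ~cold)
  F F T T  ✗ fails (~mist | south)
  F T F F  ✗ fails (sun | mist)
  F T F T  ✓ satisfies all
  F T T F  ✗ fails (mist | ~cold)
  F T T T  ✗ fails (~cold | ~south | ~mist)
  T F F F  ✓ satisfies all
  T F F T  ✗ fails (~mist | south)
  T F T F  ✗ fails (mist | ~cold)
  T F T T  ✗ fails (~mist | south)
  T T F F  ✗ fails (~south | mist)
  T T F T  ✓ satisfies all
  T T T F  ✗ fails (~south | ~cold | ~sun)
  T T T T  ✗ fails (~south | ~cold | ~sun)
3 of the 16 rows are models.

3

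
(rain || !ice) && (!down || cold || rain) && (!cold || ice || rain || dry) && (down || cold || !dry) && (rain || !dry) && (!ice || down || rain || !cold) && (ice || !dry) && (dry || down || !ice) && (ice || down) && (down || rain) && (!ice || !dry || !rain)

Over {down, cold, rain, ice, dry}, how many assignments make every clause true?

There are 2^5 = 32 truth assignments over (down, cold, rain, ice, dry).
Split on ice. With ice = true, the clauses containing ice are satisfied and !ice drops from the rest; 2 of the 2^4 = 16 assignments to the other variables satisfy what remains.
With ice = false, by the same count on the reduced clause set, 2 assignments work.
Total: 2 + 2 = 4.

4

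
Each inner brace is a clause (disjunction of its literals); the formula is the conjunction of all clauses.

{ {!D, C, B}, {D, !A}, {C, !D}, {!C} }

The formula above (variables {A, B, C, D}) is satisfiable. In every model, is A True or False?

False

Suppose A = true.
(D) alone gives D = true.
(C) alone gives C = true.
That conflicts with the unit clause (!C).
So every satisfying assignment has A = False.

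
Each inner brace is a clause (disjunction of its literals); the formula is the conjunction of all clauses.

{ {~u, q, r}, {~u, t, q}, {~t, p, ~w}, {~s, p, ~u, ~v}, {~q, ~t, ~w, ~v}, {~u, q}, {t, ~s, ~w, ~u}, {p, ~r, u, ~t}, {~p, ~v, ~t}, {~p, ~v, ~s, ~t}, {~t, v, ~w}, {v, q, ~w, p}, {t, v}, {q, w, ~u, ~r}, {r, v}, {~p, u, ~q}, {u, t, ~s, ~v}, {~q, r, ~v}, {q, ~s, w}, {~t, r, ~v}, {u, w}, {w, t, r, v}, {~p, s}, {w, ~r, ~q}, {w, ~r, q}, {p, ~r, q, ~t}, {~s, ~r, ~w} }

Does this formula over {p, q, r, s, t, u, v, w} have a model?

Suppose u = 0.
Unit clause (w) forces w = 1.
Suppose t = 0.
Unit clause (v) forces v = 1.
Unit clause (~s) forces s = 0.
Unit clause (~p) forces p = 0.
Suppose q = 0.
All clauses hold; r can take either value.
A satisfying assignment: p: 0; q: 0; r: 1; s: 0; t: 0; u: 0; v: 1; w: 1.

Satisfiable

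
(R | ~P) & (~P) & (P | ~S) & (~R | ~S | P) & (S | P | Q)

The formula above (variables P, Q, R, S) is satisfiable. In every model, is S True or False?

Suppose S = 1.
Unit clause (~P) forces P = 0.
But (P) is also a unit clause — contradiction.
So every satisfying assignment has S = False.

False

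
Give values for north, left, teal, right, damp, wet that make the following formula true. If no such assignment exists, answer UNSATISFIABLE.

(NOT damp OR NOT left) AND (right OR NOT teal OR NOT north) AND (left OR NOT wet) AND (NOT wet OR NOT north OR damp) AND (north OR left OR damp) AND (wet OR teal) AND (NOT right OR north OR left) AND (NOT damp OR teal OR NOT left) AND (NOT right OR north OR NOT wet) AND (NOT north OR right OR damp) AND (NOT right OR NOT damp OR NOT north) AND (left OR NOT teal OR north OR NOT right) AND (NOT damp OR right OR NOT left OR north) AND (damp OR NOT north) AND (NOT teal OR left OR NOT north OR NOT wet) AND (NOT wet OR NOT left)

north ↦ false, left ↦ true, teal ↦ true, right ↦ false, damp ↦ false, wet ↦ false

Suppose damp = false.
From the singleton clause (NOT north), north = false.
From the singleton clause (left), left = true.
From the singleton clause (NOT wet), wet = false.
From the singleton clause (teal), teal = true.
All clauses hold; right can take either value.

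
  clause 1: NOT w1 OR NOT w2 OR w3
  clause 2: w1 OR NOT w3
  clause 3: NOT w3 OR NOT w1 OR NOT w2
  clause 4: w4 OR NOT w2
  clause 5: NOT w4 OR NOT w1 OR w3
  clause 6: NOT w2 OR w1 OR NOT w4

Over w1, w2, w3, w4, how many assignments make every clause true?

There are 2^4 = 16 truth assignments over (w1, w2, w3, w4).
Check each against the 6 clauses (columns in the order w1, w2, w3, w4):
  F F F F  ✓ satisfies all
  F F F T  ✓ satisfies all
  F F T F  ✗ fails (w1 OR NOT w3)
  F F T T  ✗ fails (w1 OR NOT w3)
  F T F F  ✗ fails (w4 OR NOT w2)
  F T F T  ✗ fails (NOT w2 OR w1 OR NOT w4)
  F T T F  ✗ fails (w1 OR NOT w3)
  F T T T  ✗ fails (w1 OR NOT w3)
  T F F F  ✓ satisfies all
  T F F T  ✗ fails (NOT w4 OR NOT w1 OR w3)
  T F T F  ✓ satisfies all
  T F T T  ✓ satisfies all
  T T F F  ✗ fails (NOT w1 OR NOT w2 OR w3)
  T T F T  ✗ fails (NOT w1 OR NOT w2 OR w3)
  T T T F  ✗ fails (NOT w3 OR NOT w1 OR NOT w2)
  T T T T  ✗ fails (NOT w3 OR NOT w1 OR NOT w2)
5 of the 16 rows are models.

5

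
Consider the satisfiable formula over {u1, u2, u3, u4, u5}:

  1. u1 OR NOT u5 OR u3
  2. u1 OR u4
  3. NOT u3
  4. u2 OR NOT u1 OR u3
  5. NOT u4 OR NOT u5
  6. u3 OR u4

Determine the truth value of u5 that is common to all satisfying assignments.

Suppose u5 = true.
(NOT u3) alone gives u3 = false.
(u1) alone gives u1 = true.
(u2) alone gives u2 = true.
(NOT u4) alone gives u4 = false.
That conflicts with the unit clause (u4).
So every satisfying assignment has u5 = False.

False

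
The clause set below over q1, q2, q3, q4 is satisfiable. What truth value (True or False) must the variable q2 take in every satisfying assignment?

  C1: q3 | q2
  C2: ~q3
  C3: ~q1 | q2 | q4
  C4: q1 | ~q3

True

Suppose q2 = 0.
From the singleton clause (q3), q3 = 1.
Now (~q3) is unsatisfied and unit — conflict.
So every satisfying assignment has q2 = True.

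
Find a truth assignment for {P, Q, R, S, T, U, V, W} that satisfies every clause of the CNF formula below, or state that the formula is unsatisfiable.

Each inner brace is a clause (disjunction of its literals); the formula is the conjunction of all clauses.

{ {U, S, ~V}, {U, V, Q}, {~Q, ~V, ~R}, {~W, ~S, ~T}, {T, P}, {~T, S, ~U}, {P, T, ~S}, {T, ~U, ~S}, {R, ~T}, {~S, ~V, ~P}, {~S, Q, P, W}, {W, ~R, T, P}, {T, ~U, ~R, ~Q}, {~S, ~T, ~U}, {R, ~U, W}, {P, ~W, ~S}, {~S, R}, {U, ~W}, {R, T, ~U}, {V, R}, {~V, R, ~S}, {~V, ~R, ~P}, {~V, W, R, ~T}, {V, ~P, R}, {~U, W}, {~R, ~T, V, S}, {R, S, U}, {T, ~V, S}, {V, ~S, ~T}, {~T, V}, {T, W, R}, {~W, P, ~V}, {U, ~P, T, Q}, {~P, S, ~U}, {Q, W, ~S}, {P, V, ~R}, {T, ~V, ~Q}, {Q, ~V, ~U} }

Try T = 0.
The clause (P) is unit, so P = 1.
Try U = 0.
The clause (~W) is unit, so W = 0.
The clause (R) is unit, so R = 1.
The clause (~V) is unit, so V = 0.
The clause (Q) is unit, so Q = 1.
No clause remains; S is free.

P: 1,  Q: 1,  R: 1,  S: 0,  T: 0,  U: 0,  V: 0,  W: 0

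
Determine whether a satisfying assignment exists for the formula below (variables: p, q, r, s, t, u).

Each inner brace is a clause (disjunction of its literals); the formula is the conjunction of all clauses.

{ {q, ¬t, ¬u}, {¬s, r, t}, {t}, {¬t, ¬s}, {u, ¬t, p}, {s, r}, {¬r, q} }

The clause (t) is unit, so t = True.
The clause (¬s) is unit, so s = False.
The clause (r) is unit, so r = True.
The clause (q) is unit, so q = True.
Branch on u: set u = True.
Every clause is now satisfied; p is unconstrained.
A satisfying assignment: p ↦ False; q ↦ True; r ↦ True; s ↦ False; t ↦ True; u ↦ True.

Yes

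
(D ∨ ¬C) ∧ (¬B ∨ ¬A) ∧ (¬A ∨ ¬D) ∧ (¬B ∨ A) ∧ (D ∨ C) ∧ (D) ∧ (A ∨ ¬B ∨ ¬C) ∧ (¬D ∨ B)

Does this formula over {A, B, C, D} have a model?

From the singleton clause (D), D = True.
From the singleton clause (¬A), A = False.
From the singleton clause (¬B), B = False.
That conflicts with the unit clause (B).
No assignment satisfies every clause.

Unsatisfiable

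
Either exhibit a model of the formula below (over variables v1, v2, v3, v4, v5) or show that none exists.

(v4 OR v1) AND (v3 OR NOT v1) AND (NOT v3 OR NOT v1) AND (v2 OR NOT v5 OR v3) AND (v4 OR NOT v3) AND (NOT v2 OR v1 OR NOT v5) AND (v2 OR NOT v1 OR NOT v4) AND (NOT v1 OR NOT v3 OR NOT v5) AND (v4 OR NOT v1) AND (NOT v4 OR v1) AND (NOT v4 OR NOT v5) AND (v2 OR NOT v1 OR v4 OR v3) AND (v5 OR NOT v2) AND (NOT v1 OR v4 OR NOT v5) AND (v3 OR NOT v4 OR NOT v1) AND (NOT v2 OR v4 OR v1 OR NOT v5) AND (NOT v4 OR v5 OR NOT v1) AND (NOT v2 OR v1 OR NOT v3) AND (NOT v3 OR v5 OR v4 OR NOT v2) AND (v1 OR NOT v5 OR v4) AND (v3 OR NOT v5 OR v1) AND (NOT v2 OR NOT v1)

UNSATISFIABLE

Case v4 = true:
From the singleton clause (v1), v1 = true.
From the singleton clause (v3), v3 = true.
Now (NOT v3) is unsatisfied and unit — conflict.
Undo v4 and try v4 = false.
From the singleton clause (v1), v1 = true.
Now (NOT v1) is unsatisfied and unit — conflict.
Both values of v4 lead to a conflict.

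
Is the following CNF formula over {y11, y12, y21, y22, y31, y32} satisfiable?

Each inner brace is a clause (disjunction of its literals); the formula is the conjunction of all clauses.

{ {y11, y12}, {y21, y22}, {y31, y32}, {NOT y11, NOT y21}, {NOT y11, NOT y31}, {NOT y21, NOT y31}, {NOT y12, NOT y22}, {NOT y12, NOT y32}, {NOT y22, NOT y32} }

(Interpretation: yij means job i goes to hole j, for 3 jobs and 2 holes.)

Case y11 = true:
From the singleton clause (NOT y21), y21 = false.
From the singleton clause (y22), y22 = true.
From the singleton clause (NOT y31), y31 = false.
From the singleton clause (y32), y32 = true.
That conflicts with the unit clause (NOT y32).
So y11 must be the other value — set y11 = false.
From the singleton clause (y12), y12 = true.
From the singleton clause (NOT y22), y22 = false.
From the singleton clause (y21), y21 = true.
From the singleton clause (NOT y31), y31 = false.
From the singleton clause (y32), y32 = true.
That conflicts with the unit clause (NOT y32).
Neither y11 = true nor y11 = false works.
No assignment satisfies every clause.

Unsatisfiable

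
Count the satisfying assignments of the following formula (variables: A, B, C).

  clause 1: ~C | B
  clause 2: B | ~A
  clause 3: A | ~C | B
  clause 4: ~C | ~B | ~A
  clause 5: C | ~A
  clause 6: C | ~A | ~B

There are 2^3 = 8 truth assignments over (A, B, C).
Split on C. With C = 1, the clauses containing C are satisfied and ~C drops from the rest; 1 of the 2^2 = 4 assignments to the other variables satisfy what remains.
With C = 0, by the same count on the reduced clause set, 2 assignments work.
(One model: A=F, B=F, C=F.)
Total: 1 + 2 = 3.

3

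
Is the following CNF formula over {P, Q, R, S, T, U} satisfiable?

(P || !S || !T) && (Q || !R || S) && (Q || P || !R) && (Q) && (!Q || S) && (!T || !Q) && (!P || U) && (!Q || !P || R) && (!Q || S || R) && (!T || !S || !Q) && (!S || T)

Unsatisfiable

Unit clause (Q) forces Q = true.
Unit clause (S) forces S = true.
Unit clause (!T) forces T = false.
But (T) is also a unit clause — contradiction.
No assignment satisfies every clause.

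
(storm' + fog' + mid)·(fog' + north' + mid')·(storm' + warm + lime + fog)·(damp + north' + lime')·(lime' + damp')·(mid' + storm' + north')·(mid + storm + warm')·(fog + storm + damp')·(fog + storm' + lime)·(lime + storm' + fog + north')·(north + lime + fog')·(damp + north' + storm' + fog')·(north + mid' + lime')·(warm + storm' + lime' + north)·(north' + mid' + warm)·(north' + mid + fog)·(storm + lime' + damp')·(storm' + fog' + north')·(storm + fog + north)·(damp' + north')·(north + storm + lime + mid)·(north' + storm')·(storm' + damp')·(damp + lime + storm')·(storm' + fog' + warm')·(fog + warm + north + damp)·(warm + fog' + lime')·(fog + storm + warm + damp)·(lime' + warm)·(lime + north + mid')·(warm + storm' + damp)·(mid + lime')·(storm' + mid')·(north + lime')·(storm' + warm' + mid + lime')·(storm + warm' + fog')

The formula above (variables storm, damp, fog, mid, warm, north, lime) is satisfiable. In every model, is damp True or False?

False

Suppose damp = 1.
From the singleton clause (lime'), lime = 0.
From the singleton clause (north'), north = 0.
From the singleton clause (fog'), fog = 0.
From the singleton clause (storm), storm = 1.
Now (storm') is unsatisfied and unit — conflict.
So every satisfying assignment has damp = False.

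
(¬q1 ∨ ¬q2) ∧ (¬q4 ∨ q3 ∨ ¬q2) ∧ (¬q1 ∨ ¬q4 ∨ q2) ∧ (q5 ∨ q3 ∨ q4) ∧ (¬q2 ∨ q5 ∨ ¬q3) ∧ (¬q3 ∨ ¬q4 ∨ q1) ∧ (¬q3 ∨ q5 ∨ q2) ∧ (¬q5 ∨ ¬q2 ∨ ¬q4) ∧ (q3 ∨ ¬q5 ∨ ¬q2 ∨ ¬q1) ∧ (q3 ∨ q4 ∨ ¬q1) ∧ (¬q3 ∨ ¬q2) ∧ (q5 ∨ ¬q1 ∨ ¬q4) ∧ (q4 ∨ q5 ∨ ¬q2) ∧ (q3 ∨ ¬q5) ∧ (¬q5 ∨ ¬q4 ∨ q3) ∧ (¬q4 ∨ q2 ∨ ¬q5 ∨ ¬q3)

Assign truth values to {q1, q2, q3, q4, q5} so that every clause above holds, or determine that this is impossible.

q1=False; q2=False; q3=True; q4=False; q5=True

Try q1 = False.
Try q3 = True.
From the singleton clause (¬q4), q4 = False.
From the singleton clause (¬q2), q2 = False.
From the singleton clause (q5), q5 = True.
Every clause now holds.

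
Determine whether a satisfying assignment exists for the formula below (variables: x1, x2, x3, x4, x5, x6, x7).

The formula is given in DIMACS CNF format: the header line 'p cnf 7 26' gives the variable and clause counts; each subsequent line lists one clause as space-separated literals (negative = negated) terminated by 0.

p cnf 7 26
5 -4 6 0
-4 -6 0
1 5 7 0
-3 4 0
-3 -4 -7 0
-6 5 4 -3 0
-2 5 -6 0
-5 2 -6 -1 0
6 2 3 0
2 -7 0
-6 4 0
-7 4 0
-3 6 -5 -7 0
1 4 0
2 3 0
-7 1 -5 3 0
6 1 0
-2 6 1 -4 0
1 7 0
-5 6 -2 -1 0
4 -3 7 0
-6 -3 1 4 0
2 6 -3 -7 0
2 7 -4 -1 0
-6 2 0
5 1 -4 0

Case x4 = False:
From the singleton clause (¬x3), x3 = False.
From the singleton clause (¬x6), x6 = False.
From the singleton clause (x2), x2 = True.
From the singleton clause (¬x7), x7 = False.
From the singleton clause (x1), x1 = True.
From the singleton clause (¬x5), x5 = False.
This assignment satisfies each clause.
A satisfying assignment: x1: True,  x2: True,  x3: False,  x4: False,  x5: False,  x6: False,  x7: False.

Yes, satisfiable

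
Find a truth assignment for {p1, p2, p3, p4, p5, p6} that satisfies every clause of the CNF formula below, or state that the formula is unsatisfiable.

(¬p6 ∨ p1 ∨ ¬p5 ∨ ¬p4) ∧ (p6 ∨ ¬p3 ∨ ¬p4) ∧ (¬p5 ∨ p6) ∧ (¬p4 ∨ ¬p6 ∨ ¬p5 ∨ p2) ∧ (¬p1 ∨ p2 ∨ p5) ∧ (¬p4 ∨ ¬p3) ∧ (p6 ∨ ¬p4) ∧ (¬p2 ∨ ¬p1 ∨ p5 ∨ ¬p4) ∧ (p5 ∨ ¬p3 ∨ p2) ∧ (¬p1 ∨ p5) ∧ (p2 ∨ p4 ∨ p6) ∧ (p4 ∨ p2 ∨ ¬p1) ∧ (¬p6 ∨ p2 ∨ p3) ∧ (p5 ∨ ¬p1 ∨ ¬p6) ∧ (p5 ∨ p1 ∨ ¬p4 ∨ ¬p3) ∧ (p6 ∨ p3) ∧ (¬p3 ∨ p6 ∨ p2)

p1=True,  p2=True,  p3=True,  p4=False,  p5=True,  p6=True

Branch on p5: set p5 = True.
The clause (p6) is unit, so p6 = True.
Branch on p1: set p1 = True.
Branch on p4: set p4 = False.
The clause (p2) is unit, so p2 = True.
No clause remains; p3 is free.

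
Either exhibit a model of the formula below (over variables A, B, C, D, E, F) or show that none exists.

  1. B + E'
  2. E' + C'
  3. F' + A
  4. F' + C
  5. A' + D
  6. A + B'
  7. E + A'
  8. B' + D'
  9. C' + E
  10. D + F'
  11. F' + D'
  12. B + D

A: 0; B: 0; C: 0; D: 1; E: 0; F: 0

Case B = 0:
Unit clause (E') forces E = 0.
Unit clause (A') forces A = 0.
Unit clause (F') forces F = 0.
Unit clause (C') forces C = 0.
Unit clause (D) forces D = 1.
This assignment satisfies each clause.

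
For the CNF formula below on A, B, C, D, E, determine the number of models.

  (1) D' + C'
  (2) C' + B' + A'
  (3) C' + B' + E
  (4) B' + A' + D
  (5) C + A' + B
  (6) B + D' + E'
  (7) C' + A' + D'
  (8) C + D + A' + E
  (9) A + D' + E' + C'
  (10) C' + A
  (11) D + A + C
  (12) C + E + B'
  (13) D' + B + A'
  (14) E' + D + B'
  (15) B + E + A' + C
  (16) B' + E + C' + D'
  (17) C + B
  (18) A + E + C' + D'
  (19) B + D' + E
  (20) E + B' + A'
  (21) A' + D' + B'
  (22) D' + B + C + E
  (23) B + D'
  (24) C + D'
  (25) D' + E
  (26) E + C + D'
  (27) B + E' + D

There are 2^5 = 32 truth assignments over (A, B, C, D, E).
Split on A. With A = 1, the clauses containing A are satisfied and A' drops from the rest; 1 of the 2^4 = 16 assignments to the other variables satisfy what remains.
With A = 0, by the same count on the reduced clause set, 0 assignments work.
Total: 1 + 0 = 1.

1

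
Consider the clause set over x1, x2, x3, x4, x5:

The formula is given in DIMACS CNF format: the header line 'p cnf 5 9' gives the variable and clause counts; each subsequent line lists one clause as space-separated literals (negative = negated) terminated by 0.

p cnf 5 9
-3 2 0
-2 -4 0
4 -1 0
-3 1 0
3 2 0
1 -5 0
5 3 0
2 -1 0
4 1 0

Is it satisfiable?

Try x3 = False.
The clause (x2) is unit, so x2 = True.
The clause (¬x4) is unit, so x4 = False.
The clause (¬x1) is unit, so x1 = False.
Now (x1) is unsatisfied and unit — conflict.
That branch fails; take x3 = True instead.
The clause (x2) is unit, so x2 = True.
The clause (¬x4) is unit, so x4 = False.
The clause (¬x1) is unit, so x1 = False.
Now (x1) is unsatisfied and unit — conflict.
Both values of x3 lead to a conflict.
No assignment satisfies every clause.

Unsatisfiable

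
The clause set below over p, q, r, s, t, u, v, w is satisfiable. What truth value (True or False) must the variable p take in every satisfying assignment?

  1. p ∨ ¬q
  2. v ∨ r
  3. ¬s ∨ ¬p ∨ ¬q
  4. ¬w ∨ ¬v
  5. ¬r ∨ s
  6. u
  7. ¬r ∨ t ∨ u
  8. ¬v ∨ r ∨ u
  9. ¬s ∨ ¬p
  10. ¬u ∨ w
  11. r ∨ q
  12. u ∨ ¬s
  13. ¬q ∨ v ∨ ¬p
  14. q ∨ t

Suppose p = True.
(u) alone gives u = True.
(¬s) alone gives s = False.
(¬r) alone gives r = False.
(v) alone gives v = True.
(¬w) alone gives w = False.
Now (w) is unsatisfied and unit — conflict.
So every satisfying assignment has p = False.

False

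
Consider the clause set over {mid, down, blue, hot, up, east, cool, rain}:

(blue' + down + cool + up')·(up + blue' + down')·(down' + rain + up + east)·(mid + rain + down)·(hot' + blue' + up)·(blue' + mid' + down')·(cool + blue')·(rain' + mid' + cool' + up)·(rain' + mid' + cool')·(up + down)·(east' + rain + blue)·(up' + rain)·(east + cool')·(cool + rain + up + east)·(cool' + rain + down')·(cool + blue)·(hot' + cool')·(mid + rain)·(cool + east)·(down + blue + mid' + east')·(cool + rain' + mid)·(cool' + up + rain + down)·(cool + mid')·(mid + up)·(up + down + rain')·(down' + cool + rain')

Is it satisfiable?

Yes

Try cool = 1.
The clause (east) is unit, so east = 1.
The clause (hot') is unit, so hot = 0.
Try rain = 1.
The clause (mid') is unit, so mid = 0.
The clause (up) is unit, so up = 1.
No clause remains; down, blue are free.
A satisfying assignment: mid ↦ 0,  down ↦ 1,  blue ↦ 0,  hot ↦ 0,  up ↦ 1,  east ↦ 1,  cool ↦ 1,  rain ↦ 1.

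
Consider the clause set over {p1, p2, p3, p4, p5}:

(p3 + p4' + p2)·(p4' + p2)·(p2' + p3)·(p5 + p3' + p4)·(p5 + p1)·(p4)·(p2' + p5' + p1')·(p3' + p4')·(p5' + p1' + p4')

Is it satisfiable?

No, unsatisfiable

(p4) alone gives p4 = 1.
(p2) alone gives p2 = 1.
(p3) alone gives p3 = 1.
That conflicts with the unit clause (p3').
No assignment satisfies every clause.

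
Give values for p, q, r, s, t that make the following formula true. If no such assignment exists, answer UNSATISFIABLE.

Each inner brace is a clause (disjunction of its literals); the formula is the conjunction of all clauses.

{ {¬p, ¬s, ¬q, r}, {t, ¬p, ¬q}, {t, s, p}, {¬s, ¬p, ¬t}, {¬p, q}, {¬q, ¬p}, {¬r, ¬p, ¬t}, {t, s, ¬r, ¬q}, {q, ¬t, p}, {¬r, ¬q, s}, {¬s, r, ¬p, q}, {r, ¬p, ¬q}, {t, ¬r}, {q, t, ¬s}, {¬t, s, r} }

p ↦ False, q ↦ True, r ↦ False, s ↦ True, t ↦ True

Suppose p = False.
Suppose t = True.
Unit clause (q) forces q = True.
Suppose r = False.
Unit clause (s) forces s = True.
This assignment satisfies each clause.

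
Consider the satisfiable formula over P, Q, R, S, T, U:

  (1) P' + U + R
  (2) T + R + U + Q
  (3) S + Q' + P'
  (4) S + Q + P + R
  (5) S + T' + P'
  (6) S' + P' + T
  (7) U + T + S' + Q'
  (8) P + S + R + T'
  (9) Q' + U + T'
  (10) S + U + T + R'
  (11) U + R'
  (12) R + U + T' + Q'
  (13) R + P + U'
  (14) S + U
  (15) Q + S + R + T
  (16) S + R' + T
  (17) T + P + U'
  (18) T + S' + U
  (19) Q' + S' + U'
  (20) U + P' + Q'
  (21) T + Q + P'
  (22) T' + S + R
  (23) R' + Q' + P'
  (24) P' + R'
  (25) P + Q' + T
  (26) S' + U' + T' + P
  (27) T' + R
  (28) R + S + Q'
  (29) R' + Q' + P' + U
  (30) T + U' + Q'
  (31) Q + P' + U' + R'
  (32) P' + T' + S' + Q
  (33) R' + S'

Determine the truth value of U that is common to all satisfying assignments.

Suppose U = 0.
The clause (R') is unit, so R = 0.
The clause (P') is unit, so P = 0.
The clause (S) is unit, so S = 1.
The clause (T) is unit, so T = 1.
That conflicts with the unit clause (T').
So every satisfying assignment has U = True.

True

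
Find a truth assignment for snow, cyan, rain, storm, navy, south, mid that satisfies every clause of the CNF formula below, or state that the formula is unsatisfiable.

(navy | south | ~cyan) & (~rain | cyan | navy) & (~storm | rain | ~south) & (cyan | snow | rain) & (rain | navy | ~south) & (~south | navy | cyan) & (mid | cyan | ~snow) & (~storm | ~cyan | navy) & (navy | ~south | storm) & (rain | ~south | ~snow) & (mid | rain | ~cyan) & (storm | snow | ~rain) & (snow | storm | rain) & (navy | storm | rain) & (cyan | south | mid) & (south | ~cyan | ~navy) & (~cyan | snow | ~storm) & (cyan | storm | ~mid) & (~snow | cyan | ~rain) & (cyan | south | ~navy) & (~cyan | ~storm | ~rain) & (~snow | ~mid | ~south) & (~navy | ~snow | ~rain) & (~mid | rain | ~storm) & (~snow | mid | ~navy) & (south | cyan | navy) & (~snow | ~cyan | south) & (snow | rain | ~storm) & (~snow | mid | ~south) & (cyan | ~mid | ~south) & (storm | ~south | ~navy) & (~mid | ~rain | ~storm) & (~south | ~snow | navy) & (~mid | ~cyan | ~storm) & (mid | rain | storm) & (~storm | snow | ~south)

Case navy = 1:
Case south = 1:
(storm) alone gives storm = 1.
(rain) alone gives rain = 1.
(~cyan) alone gives cyan = 0.
(~snow) alone gives snow = 0.
But (snow) is also a unit clause — contradiction.
Backtrack on south: now try south = 0.
(~cyan) alone gives cyan = 0.
But (cyan) is also a unit clause — contradiction.
Either choice for south ends in contradiction.
Backtrack on navy: now try navy = 0.
Case south = 1:
(rain) alone gives rain = 1.
(cyan) alone gives cyan = 1.
(~storm) alone gives storm = 0.
But (storm) is also a unit clause — contradiction.
Backtrack on south: now try south = 0.
(~cyan) alone gives cyan = 0.
But (cyan) is also a unit clause — contradiction.
Either choice for south ends in contradiction.
Either choice for navy ends in contradiction.

UNSATISFIABLE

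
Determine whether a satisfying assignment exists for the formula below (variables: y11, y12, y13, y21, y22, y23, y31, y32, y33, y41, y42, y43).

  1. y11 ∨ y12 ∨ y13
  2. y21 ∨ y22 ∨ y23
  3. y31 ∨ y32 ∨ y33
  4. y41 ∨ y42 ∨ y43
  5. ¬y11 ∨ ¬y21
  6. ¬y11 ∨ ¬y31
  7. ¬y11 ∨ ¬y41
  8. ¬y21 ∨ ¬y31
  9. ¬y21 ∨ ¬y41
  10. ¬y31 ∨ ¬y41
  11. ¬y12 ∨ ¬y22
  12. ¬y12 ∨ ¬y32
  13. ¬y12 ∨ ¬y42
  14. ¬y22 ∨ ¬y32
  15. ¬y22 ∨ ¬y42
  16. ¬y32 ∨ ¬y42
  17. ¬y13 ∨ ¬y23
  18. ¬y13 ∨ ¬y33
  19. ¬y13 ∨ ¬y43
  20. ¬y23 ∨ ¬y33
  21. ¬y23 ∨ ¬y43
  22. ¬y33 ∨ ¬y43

No, unsatisfiable

Suppose y11 = False.
Suppose y12 = True.
The clause (¬y22) is unit, so y22 = False.
The clause (¬y32) is unit, so y32 = False.
The clause (¬y42) is unit, so y42 = False.
Suppose y21 = True.
The clause (¬y31) is unit, so y31 = False.
The clause (y33) is unit, so y33 = True.
The clause (¬y41) is unit, so y41 = False.
The clause (y43) is unit, so y43 = True.
But (¬y43) is also a unit clause — contradiction.
Backtrack on y21: now try y21 = False.
The clause (y23) is unit, so y23 = True.
The clause (¬y13) is unit, so y13 = False.
The clause (¬y33) is unit, so y33 = False.
The clause (y31) is unit, so y31 = True.
The clause (¬y41) is unit, so y41 = False.
The clause (y43) is unit, so y43 = True.
But (¬y43) is also a unit clause — contradiction.
Either choice for y21 ends in contradiction.
Backtrack on y12: now try y12 = False.
The clause (y13) is unit, so y13 = True.
The clause (¬y23) is unit, so y23 = False.
The clause (¬y33) is unit, so y33 = False.
The clause (¬y43) is unit, so y43 = False.
Suppose y21 = True.
The clause (¬y31) is unit, so y31 = False.
The clause (y32) is unit, so y32 = True.
The clause (¬y41) is unit, so y41 = False.
The clause (y42) is unit, so y42 = True.
But (¬y42) is also a unit clause — contradiction.
Backtrack on y21: now try y21 = False.
The clause (y22) is unit, so y22 = True.
The clause (¬y32) is unit, so y32 = False.
The clause (y31) is unit, so y31 = True.
The clause (¬y41) is unit, so y41 = False.
The clause (y42) is unit, so y42 = True.
But (¬y42) is also a unit clause — contradiction.
Either choice for y21 ends in contradiction.
Either choice for y12 ends in contradiction.
Backtrack on y11: now try y11 = True.
The clause (¬y21) is unit, so y21 = False.
The clause (¬y31) is unit, so y31 = False.
The clause (¬y41) is unit, so y41 = False.
Suppose y22 = True.
The clause (¬y12) is unit, so y12 = False.
The clause (¬y32) is unit, so y32 = False.
The clause (y33) is unit, so y33 = True.
The clause (¬y42) is unit, so y42 = False.
The clause (y43) is unit, so y43 = True.
But (¬y43) is also a unit clause — contradiction.
Backtrack on y22: now try y22 = False.
The clause (y23) is unit, so y23 = True.
The clause (¬y13) is unit, so y13 = False.
The clause (¬y33) is unit, so y33 = False.
The clause (y32) is unit, so y32 = True.
The clause (¬y12) is unit, so y12 = False.
The clause (¬y42) is unit, so y42 = False.
The clause (y43) is unit, so y43 = True.
But (¬y43) is also a unit clause — contradiction.
Either choice for y22 ends in contradiction.
Either choice for y11 ends in contradiction.
No assignment satisfies every clause.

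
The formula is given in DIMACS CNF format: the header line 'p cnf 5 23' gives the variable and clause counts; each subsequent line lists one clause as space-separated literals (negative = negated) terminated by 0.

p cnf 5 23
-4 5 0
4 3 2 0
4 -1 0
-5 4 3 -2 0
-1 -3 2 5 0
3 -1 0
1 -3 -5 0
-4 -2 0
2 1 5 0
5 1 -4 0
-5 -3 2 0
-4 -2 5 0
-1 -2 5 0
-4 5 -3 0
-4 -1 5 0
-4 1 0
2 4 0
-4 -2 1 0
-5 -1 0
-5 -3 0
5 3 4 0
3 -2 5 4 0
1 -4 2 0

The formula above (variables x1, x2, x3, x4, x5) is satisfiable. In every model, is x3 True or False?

True

Suppose x3 = False.
From the singleton clause (¬x1), x1 = False.
From the singleton clause (¬x4), x4 = False.
From the singleton clause (x2), x2 = True.
From the singleton clause (¬x5), x5 = False.
Now (x5) is unsatisfied and unit — conflict.
So every satisfying assignment has x3 = True.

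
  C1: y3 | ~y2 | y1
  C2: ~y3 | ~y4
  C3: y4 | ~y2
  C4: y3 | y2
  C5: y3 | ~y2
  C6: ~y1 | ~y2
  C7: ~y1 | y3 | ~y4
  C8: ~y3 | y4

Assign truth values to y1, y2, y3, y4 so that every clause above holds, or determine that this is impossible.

UNSATISFIABLE

Case y3 = 0:
Unit clause (y2) forces y2 = 1.
Now (~y2) is unsatisfied and unit — conflict.
That branch fails; take y3 = 1 instead.
Unit clause (~y4) forces y4 = 0.
Now (y4) is unsatisfied and unit — conflict.
Both values of y3 lead to a conflict.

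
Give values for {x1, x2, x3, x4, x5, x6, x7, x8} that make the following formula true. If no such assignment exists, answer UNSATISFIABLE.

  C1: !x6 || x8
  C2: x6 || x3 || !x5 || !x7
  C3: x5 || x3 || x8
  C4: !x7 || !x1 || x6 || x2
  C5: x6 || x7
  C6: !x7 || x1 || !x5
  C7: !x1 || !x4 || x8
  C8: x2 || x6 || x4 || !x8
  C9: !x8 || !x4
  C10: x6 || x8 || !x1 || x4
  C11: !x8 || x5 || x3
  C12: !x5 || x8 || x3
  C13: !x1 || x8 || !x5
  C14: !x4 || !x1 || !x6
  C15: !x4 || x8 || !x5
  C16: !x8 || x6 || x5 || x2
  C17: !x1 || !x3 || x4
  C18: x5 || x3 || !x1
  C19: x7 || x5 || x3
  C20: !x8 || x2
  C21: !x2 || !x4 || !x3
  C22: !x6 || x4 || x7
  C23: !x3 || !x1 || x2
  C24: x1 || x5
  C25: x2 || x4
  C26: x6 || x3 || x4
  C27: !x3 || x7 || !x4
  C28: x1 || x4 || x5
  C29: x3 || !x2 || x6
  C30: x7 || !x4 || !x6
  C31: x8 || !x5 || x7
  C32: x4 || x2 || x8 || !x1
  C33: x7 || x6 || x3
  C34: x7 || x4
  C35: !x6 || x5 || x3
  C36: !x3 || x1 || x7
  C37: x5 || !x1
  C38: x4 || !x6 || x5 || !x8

Case x6 = true:
From the singleton clause (x8), x8 = true.
From the singleton clause (!x4), x4 = false.
From the singleton clause (x2), x2 = true.
From the singleton clause (x7), x7 = true.
From the singleton clause (x5), x5 = true.
From the singleton clause (x1), x1 = true.
From the singleton clause (!x3), x3 = false.
This assignment satisfies each clause.

x1=true,  x2=true,  x3=false,  x4=false,  x5=true,  x6=true,  x7=true,  x8=true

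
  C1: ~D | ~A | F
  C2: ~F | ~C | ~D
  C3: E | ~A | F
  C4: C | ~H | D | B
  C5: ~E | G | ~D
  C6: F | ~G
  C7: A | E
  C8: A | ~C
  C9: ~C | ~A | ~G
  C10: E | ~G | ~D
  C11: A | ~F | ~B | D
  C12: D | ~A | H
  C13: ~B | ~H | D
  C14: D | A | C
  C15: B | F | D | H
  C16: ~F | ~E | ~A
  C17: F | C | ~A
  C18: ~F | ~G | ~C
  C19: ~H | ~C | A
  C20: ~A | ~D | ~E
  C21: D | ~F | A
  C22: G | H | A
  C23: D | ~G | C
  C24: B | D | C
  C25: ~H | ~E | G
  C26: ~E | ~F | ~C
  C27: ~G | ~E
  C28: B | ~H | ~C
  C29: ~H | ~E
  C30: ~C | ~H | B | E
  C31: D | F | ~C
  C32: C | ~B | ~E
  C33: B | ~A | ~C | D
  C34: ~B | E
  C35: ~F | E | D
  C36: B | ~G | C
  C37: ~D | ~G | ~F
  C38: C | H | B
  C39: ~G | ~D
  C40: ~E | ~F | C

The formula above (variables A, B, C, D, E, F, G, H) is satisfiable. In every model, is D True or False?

True

Suppose D = 0.
Try F = 1.
Unit clause (A) forces A = 1.
Unit clause (H) forces H = 1.
Unit clause (~B) forces B = 0.
Unit clause (C) forces C = 1.
But (~C) is also a unit clause — contradiction.
Undo F and try F = 0.
Unit clause (~G) forces G = 0.
Unit clause (~C) forces C = 0.
Unit clause (A) forces A = 1.
But (~A) is also a unit clause — contradiction.
Both values of F lead to a conflict.
So every satisfying assignment has D = True.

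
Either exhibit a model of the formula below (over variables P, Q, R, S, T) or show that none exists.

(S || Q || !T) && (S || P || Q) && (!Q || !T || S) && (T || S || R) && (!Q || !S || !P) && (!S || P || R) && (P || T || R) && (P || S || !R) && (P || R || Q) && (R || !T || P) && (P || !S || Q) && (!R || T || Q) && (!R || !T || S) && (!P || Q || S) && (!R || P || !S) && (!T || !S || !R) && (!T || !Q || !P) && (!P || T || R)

P: true; Q: true; R: true; S: false; T: false

Suppose S = false.
Suppose Q = true.
(!T) alone gives T = false.
(R) alone gives R = true.
(P) alone gives P = true.
Every clause now holds.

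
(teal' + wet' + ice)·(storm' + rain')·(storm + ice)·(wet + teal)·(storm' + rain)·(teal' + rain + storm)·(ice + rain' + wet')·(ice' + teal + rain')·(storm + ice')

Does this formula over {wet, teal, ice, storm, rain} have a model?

No, unsatisfiable

Try storm = 0.
From the singleton clause (ice), ice = 1.
Now (ice') is unsatisfied and unit — conflict.
So storm must be the other value — set storm = 1.
From the singleton clause (rain'), rain = 0.
Now (rain) is unsatisfied and unit — conflict.
Neither storm = 1 nor storm = 0 works.
No assignment satisfies every clause.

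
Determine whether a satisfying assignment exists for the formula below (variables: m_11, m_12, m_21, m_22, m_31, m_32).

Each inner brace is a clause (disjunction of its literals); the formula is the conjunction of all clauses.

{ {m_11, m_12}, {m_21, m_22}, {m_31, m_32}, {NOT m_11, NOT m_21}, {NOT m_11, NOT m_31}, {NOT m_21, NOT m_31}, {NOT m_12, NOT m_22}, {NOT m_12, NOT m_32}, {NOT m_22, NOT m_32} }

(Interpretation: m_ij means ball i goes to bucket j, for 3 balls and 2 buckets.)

Unsatisfiable

Case m_11 = true:
(NOT m_21) alone gives m_21 = false.
(m_22) alone gives m_22 = true.
(NOT m_31) alone gives m_31 = false.
(m_32) alone gives m_32 = true.
But (NOT m_32) is also a unit clause — contradiction.
Backtrack on m_11: now try m_11 = false.
(m_12) alone gives m_12 = true.
(NOT m_22) alone gives m_22 = false.
(m_21) alone gives m_21 = true.
(NOT m_31) alone gives m_31 = false.
(m_32) alone gives m_32 = true.
But (NOT m_32) is also a unit clause — contradiction.
Either choice for m_11 ends in contradiction.
No assignment satisfies every clause.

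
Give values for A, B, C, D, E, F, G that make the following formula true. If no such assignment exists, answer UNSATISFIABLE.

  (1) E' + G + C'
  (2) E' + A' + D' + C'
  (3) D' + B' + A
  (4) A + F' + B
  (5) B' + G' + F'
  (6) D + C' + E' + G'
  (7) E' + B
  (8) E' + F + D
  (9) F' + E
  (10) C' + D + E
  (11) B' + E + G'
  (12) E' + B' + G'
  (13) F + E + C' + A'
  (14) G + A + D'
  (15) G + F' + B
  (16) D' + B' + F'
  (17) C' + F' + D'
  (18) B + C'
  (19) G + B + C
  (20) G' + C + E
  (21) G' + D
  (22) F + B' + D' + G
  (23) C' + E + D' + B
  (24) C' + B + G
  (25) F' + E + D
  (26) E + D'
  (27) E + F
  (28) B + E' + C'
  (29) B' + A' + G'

Try E = 1.
(B) alone gives B = 1.
(G') alone gives G = 0.
(C') alone gives C = 0.
Try D = 0.
(F) alone gives F = 1.
All clauses hold; A can take either value.

A=0,  B=1,  C=0,  D=0,  E=1,  F=1,  G=0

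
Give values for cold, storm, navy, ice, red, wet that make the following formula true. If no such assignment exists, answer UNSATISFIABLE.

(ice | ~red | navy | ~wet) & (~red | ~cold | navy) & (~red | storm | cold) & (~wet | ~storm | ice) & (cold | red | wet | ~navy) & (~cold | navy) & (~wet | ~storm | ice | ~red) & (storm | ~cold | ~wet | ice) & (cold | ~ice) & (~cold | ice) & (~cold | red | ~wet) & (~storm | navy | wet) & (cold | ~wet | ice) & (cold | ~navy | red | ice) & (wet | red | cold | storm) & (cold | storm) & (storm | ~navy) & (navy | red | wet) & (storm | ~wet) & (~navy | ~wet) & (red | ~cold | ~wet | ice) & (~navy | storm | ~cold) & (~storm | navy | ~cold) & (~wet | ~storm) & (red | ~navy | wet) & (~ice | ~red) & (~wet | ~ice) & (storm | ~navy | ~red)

Branch on cold: set cold = 0.
From the singleton clause (~ice), ice = 0.
From the singleton clause (~wet), wet = 0.
From the singleton clause (storm), storm = 1.
From the singleton clause (navy), navy = 1.
From the singleton clause (red), red = 1.
All clauses are satisfied.

cold ↦ 0; storm ↦ 1; navy ↦ 1; ice ↦ 0; red ↦ 1; wet ↦ 0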